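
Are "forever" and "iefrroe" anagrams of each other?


Word 1: "forever" → sorted: eeforrv
Word 2: "iefrroe" → sorted: eefiorr
Same letters? eeforrv != eefiorr
Anagram = No


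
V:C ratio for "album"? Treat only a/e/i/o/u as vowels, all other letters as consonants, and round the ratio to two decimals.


Word: "album"
Vowels (a,e,i,o,u): 2
Consonants: 3
Ratio = 2/3
= 0.67


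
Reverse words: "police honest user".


Original: "police honest user"
Words (1..n): police | honest | user
Reversed (n..1): user | honest | police
Result = "user honest police"


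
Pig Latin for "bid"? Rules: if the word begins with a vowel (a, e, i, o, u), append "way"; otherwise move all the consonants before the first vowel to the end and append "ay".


Word: "bid"
Starts with consonant(s) → move to end, add 'ay'
Consonant cluster: "b"
Pig Latin = "idbay"


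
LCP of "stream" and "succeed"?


Word 1: "stream"
Word 2: "succeed"
Comparing from start:
  Pos 0: 's' == 's'
  Pos 1: 't' != 'u' (stop)
LCP = "s" (length 1)


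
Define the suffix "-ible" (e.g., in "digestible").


Suffix: -ible
Example: digestible (digest + -ible)
Meaning = capable of


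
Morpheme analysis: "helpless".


Word: "helpless"
Morphemes: help + -less
Each morpheme carries meaning
= 2 morphemes


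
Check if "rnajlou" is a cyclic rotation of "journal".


Word: "journal", Candidate: "rnajlou"
Method: check if candidate is substring of word+word
"journaljournal" contains "rnajlou"? No
Is rotation = No


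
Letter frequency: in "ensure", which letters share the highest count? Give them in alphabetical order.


Word: "ensure"
Letter counts:
  'e': 2
  'n': 1
  'r': 1
  's': 1
  'u': 1
Maximum count = 2
Most frequent = 'e' (2 times each)


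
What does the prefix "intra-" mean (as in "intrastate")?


Prefix: intra-
Example: intrastate (intra- + state)
Meaning = within


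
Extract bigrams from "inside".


Word: "inside" (length 6)
Number of bigrams = 6 - 2 + 1 = 5
  Position 0: "in"
  Position 1: "ns"
  Position 2: "si"
  Position 3: "id"
  Position 4: "de"
Bigrams = "in", "ns", "si", "id", "de"


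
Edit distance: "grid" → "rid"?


Word 1: "grid" (length 4)
Word 2: "rid" (length 3)
One optimal edit sequence (insert/delete/substitute each cost 1):
  1. delete 'g'  (+1)
  2. keep 'r'
  3. keep 'i'
  4. keep 'd'
Total edit operations: 1
Edit distance = 1


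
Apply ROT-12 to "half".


Word: "half"
Shift: 12
Each letter → (letter + shift) mod 26:
  'h' (7) + 12 = 19 → 't'
  'a' (0) + 12 = 12 → 'm'
  'l' (11) + 12 = 23 → 'x'
  'f' (5) + 12 = 17 → 'r'
Result = "tmxr"


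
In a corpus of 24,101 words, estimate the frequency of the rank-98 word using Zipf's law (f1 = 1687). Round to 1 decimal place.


Zipf's law: f(r) = f(1) / r
f(1) = 1687
f(98) = 1687 / 98
= 17.2 occurrences


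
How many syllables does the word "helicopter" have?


Word: "helicopter"
Syllable breakdown: hel | i | cop | ter
Counting: 4 parts
= 4 syllables


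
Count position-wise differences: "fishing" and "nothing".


Comparing character by character (same length = 7):
  Pos 0: 'f' vs 'n' !=
  Pos 1: 'i' vs 'o' !=
  Pos 2: 's' vs 't' !=
  Pos 3: 'h' vs 'h' =
  Pos 4: 'i' vs 'i' =
  Pos 5: 'n' vs 'n' =
  Pos 6: 'g' vs 'g' =
Hamming distance = 3


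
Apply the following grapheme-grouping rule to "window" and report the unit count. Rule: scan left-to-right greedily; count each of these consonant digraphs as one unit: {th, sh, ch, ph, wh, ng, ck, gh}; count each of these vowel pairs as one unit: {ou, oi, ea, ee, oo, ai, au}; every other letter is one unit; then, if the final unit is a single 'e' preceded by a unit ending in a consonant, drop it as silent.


Word: "window" (6 letters)
Left-to-right scan:
  1. 'w' (letter)
  2. 'i' (letter)
  3. 'n' (letter)
  4. 'd' (letter)
  5. 'o' (letter)
  6. 'w' (letter)
Units from scan: 6
Sound units = 6 units


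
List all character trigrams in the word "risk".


Word: "risk" (length 4)
Number of trigrams = 4 - 3 + 1 = 2
  Position 0: "ris"
  Position 1: "isk"
Trigrams = "ris", "isk"


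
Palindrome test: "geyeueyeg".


Word: "geyeueyeg"
Reversed: "geyeueyeg"
Forward == Backward? geyeueyeg == geyeueyeg
Palindrome = Yes


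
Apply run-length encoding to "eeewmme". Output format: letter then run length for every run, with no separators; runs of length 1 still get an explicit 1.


String: "eeewmme"
Scanning for consecutive runs:
  'e' x 3
  'w' x 1
  'm' x 2
  'e' x 1
RLE = "e3w1m2e1"


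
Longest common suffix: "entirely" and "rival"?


Word 1: "entirely"
Word 2: "rival"
Comparing from end:
  Pos -1: 'y' != 'l' (stop)
LCS = "" (length 0)


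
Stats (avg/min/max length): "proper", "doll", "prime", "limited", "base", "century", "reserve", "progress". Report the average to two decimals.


Lengths: "proper"=6, "doll"=4, "prime"=5, "limited"=7, "base"=4, "century"=7, "reserve"=7, "progress"=8
Sum = 48, Count = 8
Average = 48/8 = 6.00
= avg=6.00, min=4, max=8


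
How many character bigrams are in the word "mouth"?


Word: "mouth" (length 5)
Number of 2-grams = length - 2 + 1 = 5 - 2 + 1
= 4


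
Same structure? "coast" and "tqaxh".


Pattern of "coast": [0, 1, 2, 3, 4]
Pattern of "tqaxh": [0, 1, 2, 3, 4]
Patterns match
Same pattern = Yes


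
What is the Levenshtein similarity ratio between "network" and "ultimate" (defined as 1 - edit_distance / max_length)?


Word 1: "network" (length 7)
Word 2: "ultimate" (length 8)
One optimal edit sequence:
  1. substitute 'n' -> 'u'  (+1)
  2. substitute 'e' -> 'l'  (+1)
  3. keep 't'
  4. insert 'i'  (+1)
  5. substitute 'w' -> 'm'  (+1)
  6. substitute 'o' -> 'a'  (+1)
  7. substitute 'r' -> 't'  (+1)
  8. substitute 'k' -> 'e'  (+1)
Edit distance = 7
Max length = max(7, 8) = 8
Similarity = 1 - 7/8
= 0.1250


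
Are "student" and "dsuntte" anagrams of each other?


Word 1: "student" → sorted: densttu
Word 2: "dsuntte" → sorted: densttu
Same letters? densttu == densttu
Anagram = Yes


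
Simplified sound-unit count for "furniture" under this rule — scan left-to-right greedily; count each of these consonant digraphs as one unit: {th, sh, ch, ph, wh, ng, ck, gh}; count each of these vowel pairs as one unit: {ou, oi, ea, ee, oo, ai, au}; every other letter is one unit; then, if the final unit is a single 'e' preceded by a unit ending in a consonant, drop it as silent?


Word: "furniture" (9 letters)
Left-to-right scan:
  (1) 'f' (letter)
  (2) 'u' (letter)
  (3) 'r' (letter)
  (4) 'n' (letter)
  (5) 'i' (letter)
  (6) 't' (letter)
  (7) 'u' (letter)
  (8) 'r' (letter)
  (9) 'e' (letter)
Units from scan: 9
Final unit is 'e' after a consonant -> drop as silent (-1)
Sound units = 8 units


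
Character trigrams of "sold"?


Word: "sold" (length 4)
Number of trigrams = 4 - 3 + 1 = 2
  Position 0: "sol"
  Position 1: "old"
Trigrams = "sol", "old"


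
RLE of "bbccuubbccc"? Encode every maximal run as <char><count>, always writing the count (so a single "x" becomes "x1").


String: "bbccuubbccc"
Scanning for consecutive runs:
  'b' x 2
  'c' x 2
  'u' x 2
  'b' x 2
  'c' x 3
RLE = "b2c2u2b2c3"


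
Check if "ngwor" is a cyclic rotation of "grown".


Word: "grown", Candidate: "ngwor"
Method: check if candidate is substring of word+word
"growngrown" contains "ngwor"? No
Is rotation = No


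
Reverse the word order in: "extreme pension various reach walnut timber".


Original: "extreme pension various reach walnut timber"
Words (1..n): extreme | pension | various | reach | walnut | timber
Reversed (n..1): timber | walnut | reach | various | pension | extreme
Result = "timber walnut reach various pension extreme"


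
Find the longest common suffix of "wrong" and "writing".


Word 1: "wrong"
Word 2: "writing"
Comparing from end:
  Pos -1: 'g' == 'g'
  Pos -2: 'n' == 'n'
  Pos -3: 'o' != 'i' (stop)
LCS = "ng" (length 2)


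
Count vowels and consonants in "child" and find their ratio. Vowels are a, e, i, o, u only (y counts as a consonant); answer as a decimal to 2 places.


Word: "child"
Vowels (a,e,i,o,u): 1
Consonants: 4
Ratio = 1/4
= 0.25


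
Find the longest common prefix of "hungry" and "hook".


Word 1: "hungry"
Word 2: "hook"
Comparing from start:
  Pos 0: 'h' == 'h'
  Pos 1: 'u' != 'o' (stop)
LCP = "h" (length 1)


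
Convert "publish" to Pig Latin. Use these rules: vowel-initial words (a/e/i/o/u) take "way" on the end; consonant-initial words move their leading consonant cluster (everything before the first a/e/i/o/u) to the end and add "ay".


Word: "publish"
Starts with consonant(s) → move to end, add 'ay'
Consonant cluster: "p"
Pig Latin = "ublishpay"


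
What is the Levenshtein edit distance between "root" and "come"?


Word 1: "root" (length 4)
Word 2: "come" (length 4)
One optimal edit sequence (insert/delete/substitute each cost 1):
  1. substitute 'r' -> 'c'  (+1)
  2. keep 'o'
  3. substitute 'o' -> 'm'  (+1)
  4. substitute 't' -> 'e'  (+1)
Total edit operations: 3
Edit distance = 3


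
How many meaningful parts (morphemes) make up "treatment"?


Word: "treatment"
Morphemes: treat + -ment
Each morpheme carries meaning
= 2 morphemes


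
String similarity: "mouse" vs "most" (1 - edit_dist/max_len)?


Word 1: "mouse" (length 5)
Word 2: "most" (length 4)
One optimal edit sequence:
  1. keep 'm'
  2. keep 'o'
  3. delete 'u'  (+1)
  4. keep 's'
  5. substitute 'e' -> 't'  (+1)
Edit distance = 2
Max length = max(5, 4) = 5
Similarity = 1 - 2/5
= 0.6000


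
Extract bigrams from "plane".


Word: "plane" (length 5)
Number of bigrams = 5 - 2 + 1 = 4
  Position 0: "pl"
  Position 1: "la"
  Position 2: "an"
  Position 3: "ne"
Bigrams = "pl", "la", "an", "ne"


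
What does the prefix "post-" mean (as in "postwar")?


Prefix: post-
Example: postwar (post- + war)
Meaning = after


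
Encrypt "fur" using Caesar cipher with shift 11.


Word: "fur"
Shift: 11
Each letter → (letter + shift) mod 26:
  'f' (5) + 11 = 16 → 'q'
  'u' (20) + 11 = 5 → 'f'
  'r' (17) + 11 = 2 → 'c'
Result = "qfc"


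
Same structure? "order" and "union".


Pattern of "order": [0, 1, 2, 3, 1]
Pattern of "union": [0, 1, 2, 3, 1]
Patterns match
Same pattern = Yes


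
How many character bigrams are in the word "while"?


Word: "while" (length 5)
Number of 2-grams = length - 2 + 1 = 5 - 2 + 1
= 4


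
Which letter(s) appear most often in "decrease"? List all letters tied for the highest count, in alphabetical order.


Word: "decrease"
Letter counts:
  'a': 1
  'c': 1
  'd': 1
  'e': 3
  'r': 1
  's': 1
Maximum count = 3
Most frequent = 'e' (3 times each)


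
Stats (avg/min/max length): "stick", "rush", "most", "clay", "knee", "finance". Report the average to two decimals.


Lengths: "stick"=5, "rush"=4, "most"=4, "clay"=4, "knee"=4, "finance"=7
Sum = 28, Count = 6
Average = 28/6 = 4.67
= avg=4.67, min=4, max=7


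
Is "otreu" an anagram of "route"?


Word 1: "route" → sorted: eortu
Word 2: "otreu" → sorted: eortu
Same letters? eortu == eortu
Anagram = Yes


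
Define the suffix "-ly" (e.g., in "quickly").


Suffix: -ly
As in: quickly -> quick + -ly
Meaning = in a manner


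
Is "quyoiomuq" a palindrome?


Word: "quyoiomuq"
Reversed: "qumoioyuq"
Forward == Backward? quyoiomuq != qumoioyuq
Palindrome = No


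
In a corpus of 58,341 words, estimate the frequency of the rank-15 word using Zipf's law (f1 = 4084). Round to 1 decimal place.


Zipf's law: f(r) = f(1) / r
f(1) = 4084
f(15) = 4084 / 15
= 272.3 occurrences


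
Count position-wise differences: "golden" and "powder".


Comparing character by character (same length = 6):
  Pos 0: 'g' vs 'p' !=
  Pos 1: 'o' vs 'o' =
  Pos 2: 'l' vs 'w' !=
  Pos 3: 'd' vs 'd' =
  Pos 4: 'e' vs 'e' =
  Pos 5: 'n' vs 'r' !=
Hamming distance = 3


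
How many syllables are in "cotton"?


Word: "cotton"
Syllable breakdown: cot / ton
Counting: 2 parts
= 2 syllables


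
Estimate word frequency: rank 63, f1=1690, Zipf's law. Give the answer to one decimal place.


Zipf's law: f(r) = f(1) / r
f(1) = 1690
f(63) = 1690 / 63
= 26.8 occurrences


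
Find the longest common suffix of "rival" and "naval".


Word 1: "rival"
Word 2: "naval"
Comparing from end:
  Pos -1: 'l' == 'l'
  Pos -2: 'a' == 'a'
  Pos -3: 'v' == 'v'
  Pos -4: 'i' != 'a' (stop)
LCS = "val" (length 3)


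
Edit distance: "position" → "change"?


Word 1: "position" (length 8)
Word 2: "change" (length 6)
One optimal edit sequence (insert/delete/substitute each cost 1):
  1. delete 'p'  (+1)
  2. delete 'o'  (+1)
  3. substitute 's' -> 'c'  (+1)
  4. substitute 'i' -> 'h'  (+1)
  5. substitute 't' -> 'a'  (+1)
  6. substitute 'i' -> 'n'  (+1)
  7. substitute 'o' -> 'g'  (+1)
  8. substitute 'n' -> 'e'  (+1)
Total edit operations: 8
Edit distance = 8


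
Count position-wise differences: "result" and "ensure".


Comparing character by character (same length = 6):
  Pos 0: 'r' vs 'e' !=
  Pos 1: 'e' vs 'n' !=
  Pos 2: 's' vs 's' =
  Pos 3: 'u' vs 'u' =
  Pos 4: 'l' vs 'r' !=
  Pos 5: 't' vs 'e' !=
Hamming distance = 4


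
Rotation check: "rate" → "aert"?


Word: "rate", Candidate: "aert"
Method: check if candidate is substring of word+word
"raterate" contains "aert"? No
Is rotation = No


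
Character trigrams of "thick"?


Word: "thick" (length 5)
Number of trigrams = 5 - 3 + 1 = 3
  Position 0: "thi"
  Position 1: "hic"
  Position 2: "ick"
Trigrams = "thi", "hic", "ick"


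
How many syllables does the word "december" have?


Word: "december"
Syllable breakdown: de | cem | ber
Counting: 3 parts
= 3 syllables


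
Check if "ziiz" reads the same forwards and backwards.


Word: "ziiz"
Reversed: "ziiz"
Forward == Backward? ziiz == ziiz
Palindrome = Yes


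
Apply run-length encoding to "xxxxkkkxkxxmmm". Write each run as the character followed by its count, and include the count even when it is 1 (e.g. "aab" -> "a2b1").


String: "xxxxkkkxkxxmmm"
Scanning for consecutive runs:
  'x' x 4
  'k' x 3
  'x' x 1
  'k' x 1
  'x' x 2
  'm' x 3
RLE = "x4k3x1k1x2m3"


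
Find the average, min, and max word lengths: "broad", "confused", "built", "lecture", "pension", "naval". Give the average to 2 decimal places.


Lengths: "broad"=5, "confused"=8, "built"=5, "lecture"=7, "pension"=7, "naval"=5
Sum = 37, Count = 6
Average = 37/6 = 6.17
= avg=6.17, min=5, max=8


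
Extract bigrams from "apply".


Word: "apply" (length 5)
Number of bigrams = 5 - 2 + 1 = 4
  Position 0: "ap"
  Position 1: "pp"
  Position 2: "pl"
  Position 3: "ly"
Bigrams = "ap", "pp", "pl", "ly"


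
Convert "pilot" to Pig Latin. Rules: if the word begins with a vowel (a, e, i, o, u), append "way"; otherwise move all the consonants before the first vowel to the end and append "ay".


Word: "pilot"
Starts with consonant(s) → move to end, add 'ay'
Consonant cluster: "p"
Pig Latin = "ilotpay"


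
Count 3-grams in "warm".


Word: "warm" (length 4)
Number of 3-grams = length - 3 + 1 = 4 - 3 + 1
= 2


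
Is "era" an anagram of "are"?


Word 1: "are" → sorted: aer
Word 2: "era" → sorted: aer
Same letters? aer == aer
Anagram = Yes


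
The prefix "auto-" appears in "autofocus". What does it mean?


Prefix: auto-
As in: autofocus -> auto- + focus
Meaning = self


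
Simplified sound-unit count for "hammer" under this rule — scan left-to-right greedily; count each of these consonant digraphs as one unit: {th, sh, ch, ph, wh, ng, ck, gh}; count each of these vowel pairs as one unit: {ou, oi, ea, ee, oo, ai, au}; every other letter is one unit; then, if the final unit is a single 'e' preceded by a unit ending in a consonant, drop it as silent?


Word: "hammer" (6 letters)
Left-to-right scan:
  [1] 'h' (letter)
  [2] 'a' (letter)
  [3] 'm' (letter)
  [4] 'm' (letter)
  [5] 'e' (letter)
  [6] 'r' (letter)
Units from scan: 6
Sound units = 6 units


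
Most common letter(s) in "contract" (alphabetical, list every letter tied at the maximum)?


Word: "contract"
Letter counts:
  'a': 1
  'c': 2
  'n': 1
  'o': 1
  'r': 1
  't': 2
Maximum count = 2
Most frequent = 'c', 't' (2 times each)


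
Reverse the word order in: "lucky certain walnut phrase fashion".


Original: "lucky certain walnut phrase fashion"
Words (1..n): lucky | certain | walnut | phrase | fashion
Reversed (n..1): fashion | phrase | walnut | certain | lucky
Result = "fashion phrase walnut certain lucky"


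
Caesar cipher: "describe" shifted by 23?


Word: "describe"
Shift: 23
Each letter → (letter + shift) mod 26:
  'd' (3) + 23 = 0 → 'a'
  'e' (4) + 23 = 1 → 'b'
  's' (18) + 23 = 15 → 'p'
  'c' (2) + 23 = 25 → 'z'
  'r' (17) + 23 = 14 → 'o'
  'i' (8) + 23 = 5 → 'f'
  'b' (1) + 23 = 24 → 'y'
  'e' (4) + 23 = 1 → 'b'
Result = "abpzofyb"


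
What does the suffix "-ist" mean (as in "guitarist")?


Suffix: -ist
As in: guitarist -> guitar + -ist
Meaning = one who practices


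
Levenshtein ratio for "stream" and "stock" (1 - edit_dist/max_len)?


Word 1: "stream" (length 6)
Word 2: "stock" (length 5)
One optimal edit sequence:
  1. keep 's'
  2. keep 't'
  3. delete 'r'  (+1)
  4. substitute 'e' -> 'o'  (+1)
  5. substitute 'a' -> 'c'  (+1)
  6. substitute 'm' -> 'k'  (+1)
Edit distance = 4
Max length = max(6, 5) = 6
Similarity = 1 - 4/6
= 0.3333


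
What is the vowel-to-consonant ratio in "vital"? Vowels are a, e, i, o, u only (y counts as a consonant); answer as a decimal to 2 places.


Word: "vital"
Vowels (a,e,i,o,u): 2
Consonants: 3
Ratio = 2/3
= 0.67


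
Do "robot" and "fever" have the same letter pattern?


Pattern of "robot": [0, 1, 2, 1, 3]
Pattern of "fever": [0, 1, 2, 1, 3]
Patterns match
Same pattern = Yes


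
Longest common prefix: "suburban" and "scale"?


Word 1: "suburban"
Word 2: "scale"
Comparing from start:
  Pos 0: 's' == 's'
  Pos 1: 'u' != 'c' (stop)
LCP = "s" (length 1)


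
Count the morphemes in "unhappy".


Word: "unhappy"
Morphemes: un- / happy
Each morpheme carries meaning
= 2 morphemes


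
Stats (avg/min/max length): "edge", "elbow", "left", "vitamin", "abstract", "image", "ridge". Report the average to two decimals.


Lengths: "edge"=4, "elbow"=5, "left"=4, "vitamin"=7, "abstract"=8, "image"=5, "ridge"=5
Sum = 38, Count = 7
Average = 38/7 = 5.43
= avg=5.43, min=4, max=8


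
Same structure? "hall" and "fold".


Pattern of "hall": [0, 1, 2, 2]
Pattern of "fold": [0, 1, 2, 3]
Patterns do not match
Same pattern = No


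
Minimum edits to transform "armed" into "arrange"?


Word 1: "armed" (length 5)
Word 2: "arrange" (length 7)
One optimal edit sequence (insert/delete/substitute each cost 1):
  1. keep 'a'
  2. insert 'r'  (+1)
  3. keep 'r'
  4. insert 'a'  (+1)
  5. substitute 'm' -> 'n'  (+1)
  6. substitute 'e' -> 'g'  (+1)
  7. substitute 'd' -> 'e'  (+1)
Total edit operations: 5
Edit distance = 5


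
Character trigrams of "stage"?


Word: "stage" (length 5)
Number of trigrams = 5 - 3 + 1 = 3
  Position 0: "sta"
  Position 1: "tag"
  Position 2: "age"
Trigrams = "sta", "tag", "age"


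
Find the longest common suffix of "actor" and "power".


Word 1: "actor"
Word 2: "power"
Comparing from end:
  Pos -1: 'r' == 'r'
  Pos -2: 'o' != 'e' (stop)
LCS = "r" (length 1)


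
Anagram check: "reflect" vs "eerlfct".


Word 1: "reflect" → sorted: ceeflrt
Word 2: "eerlfct" → sorted: ceeflrt
Same letters? ceeflrt == ceeflrt
Anagram = Yes


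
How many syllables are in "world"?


Word: "world"
Syllable breakdown: world
Counting: 1 part
= 1 syllable


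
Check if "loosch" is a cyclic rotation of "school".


Word: "school", Candidate: "loosch"
Method: check if candidate is substring of word+word
"schoolschool" contains "loosch"? No
Is rotation = No


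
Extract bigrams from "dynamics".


Word: "dynamics" (length 8)
Number of bigrams = 8 - 2 + 1 = 7
  Position 0: "dy"
  Position 1: "yn"
  Position 2: "na"
  Position 3: "am"
  Position 4: "mi"
  Position 5: "ic"
  Position 6: "cs"
Bigrams = "dy", "yn", "na", "am", "mi", "ic", "cs"


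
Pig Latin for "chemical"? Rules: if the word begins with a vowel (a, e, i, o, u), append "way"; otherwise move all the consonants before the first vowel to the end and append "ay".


Word: "chemical"
Starts with consonant(s) → move to end, add 'ay'
Consonant cluster: "ch"
Pig Latin = "emicalchay"


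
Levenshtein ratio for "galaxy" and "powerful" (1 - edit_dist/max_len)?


Word 1: "galaxy" (length 6)
Word 2: "powerful" (length 8)
One optimal edit sequence:
  1. insert 'p'  (+1)
  2. insert 'o'  (+1)
  3. substitute 'g' -> 'w'  (+1)
  4. substitute 'a' -> 'e'  (+1)
  5. substitute 'l' -> 'r'  (+1)
  6. substitute 'a' -> 'f'  (+1)
  7. substitute 'x' -> 'u'  (+1)
  8. substitute 'y' -> 'l'  (+1)
Edit distance = 8
Max length = max(6, 8) = 8
Similarity = 1 - 8/8
= 0.0000


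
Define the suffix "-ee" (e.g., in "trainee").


Suffix: -ee
As in: trainee -> train + -ee
Meaning = one who receives


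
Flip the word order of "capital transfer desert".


Original: "capital transfer desert"
Words (1..n): capital | transfer | desert
Reversed (n..1): desert | transfer | capital
Result = "desert transfer capital"


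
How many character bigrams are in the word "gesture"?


Word: "gesture" (length 7)
Number of 2-grams = length - 2 + 1 = 7 - 2 + 1
= 6


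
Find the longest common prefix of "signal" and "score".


Word 1: "signal"
Word 2: "score"
Comparing from start:
  Pos 0: 's' == 's'
  Pos 1: 'i' != 'c' (stop)
LCP = "s" (length 1)


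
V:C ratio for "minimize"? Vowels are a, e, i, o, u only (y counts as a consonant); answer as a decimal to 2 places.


Word: "minimize"
Vowels (a,e,i,o,u): 4
Consonants: 4
Ratio = 4/4
= 1.00


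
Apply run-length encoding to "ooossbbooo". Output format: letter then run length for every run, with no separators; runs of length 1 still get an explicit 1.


String: "ooossbbooo"
Scanning for consecutive runs:
  'o' x 3
  's' x 2
  'b' x 2
  'o' x 3
RLE = "o3s2b2o3"


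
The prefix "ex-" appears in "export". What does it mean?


Prefix: ex-
Example: export = ex- + port
Meaning = out / former


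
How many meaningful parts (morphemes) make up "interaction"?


Word: "interaction"
Morphemes: inter- / act / -ion
Each morpheme carries meaning
= 3 morphemes


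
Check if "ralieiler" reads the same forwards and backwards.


Word: "ralieiler"
Reversed: "relieilar"
Forward == Backward? ralieiler != relieilar
Palindrome = No


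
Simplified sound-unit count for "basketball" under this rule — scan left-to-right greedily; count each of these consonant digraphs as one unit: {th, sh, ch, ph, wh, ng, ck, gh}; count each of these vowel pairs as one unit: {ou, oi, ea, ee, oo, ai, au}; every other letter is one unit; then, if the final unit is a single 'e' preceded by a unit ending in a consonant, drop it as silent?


Word: "basketball" (10 letters)
Left-to-right scan:
  (1) 'b' (letter)
  (2) 'a' (letter)
  (3) 's' (letter)
  (4) 'k' (letter)
  (5) 'e' (letter)
  (6) 't' (letter)
  (7) 'b' (letter)
  (8) 'a' (letter)
  (9) 'l' (letter)
  (10) 'l' (letter)
Units from scan: 10
Sound units = 10 units


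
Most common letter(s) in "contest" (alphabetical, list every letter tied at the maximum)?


Word: "contest"
Letter counts:
  'c': 1
  'e': 1
  'n': 1
  'o': 1
  's': 1
  't': 2
Maximum count = 2
Most frequent = 't' (2 times each)


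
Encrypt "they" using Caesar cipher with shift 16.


Word: "they"
Shift: 16
Each letter → (letter + shift) mod 26:
  't' (19) + 16 = 9 → 'j'
  'h' (7) + 16 = 23 → 'x'
  'e' (4) + 16 = 20 → 'u'
  'y' (24) + 16 = 14 → 'o'
Result = "jxuo"


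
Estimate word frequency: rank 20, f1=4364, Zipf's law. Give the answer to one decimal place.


Zipf's law: f(r) = f(1) / r
f(1) = 4364
f(20) = 4364 / 20
= 218.2 occurrences


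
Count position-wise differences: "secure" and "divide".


Comparing character by character (same length = 6):
  Pos 0: 's' vs 'd' !=
  Pos 1: 'e' vs 'i' !=
  Pos 2: 'c' vs 'v' !=
  Pos 3: 'u' vs 'i' !=
  Pos 4: 'r' vs 'd' !=
  Pos 5: 'e' vs 'e' =
Hamming distance = 5


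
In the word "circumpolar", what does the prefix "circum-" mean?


Prefix: circum-
Example: circumpolar (circum- + polar)
Meaning = around


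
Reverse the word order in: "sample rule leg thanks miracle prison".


Original: "sample rule leg thanks miracle prison"
Words (1..n): sample | rule | leg | thanks | miracle | prison
Reversed (n..1): prison | miracle | thanks | leg | rule | sample
Result = "prison miracle thanks leg rule sample"


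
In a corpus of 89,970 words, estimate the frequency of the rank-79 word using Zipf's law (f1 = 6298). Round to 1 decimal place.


Zipf's law: f(r) = f(1) / r
f(1) = 6298
f(79) = 6298 / 79
= 79.7 occurrences


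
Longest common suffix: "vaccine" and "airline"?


Word 1: "vaccine"
Word 2: "airline"
Comparing from end:
  Pos -1: 'e' == 'e'
  Pos -2: 'n' == 'n'
  Pos -3: 'i' == 'i'
  Pos -4: 'c' != 'l' (stop)
LCS = "ine" (length 3)


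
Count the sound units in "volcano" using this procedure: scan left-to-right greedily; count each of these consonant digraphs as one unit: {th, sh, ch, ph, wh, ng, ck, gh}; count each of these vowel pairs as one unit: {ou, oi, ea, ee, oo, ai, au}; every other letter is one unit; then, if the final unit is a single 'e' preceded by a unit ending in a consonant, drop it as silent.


Word: "volcano" (7 letters)
Left-to-right scan:
  1. 'v' (letter)
  2. 'o' (letter)
  3. 'l' (letter)
  4. 'c' (letter)
  5. 'a' (letter)
  6. 'n' (letter)
  7. 'o' (letter)
Units from scan: 7
Sound units = 7 units


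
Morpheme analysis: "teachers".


Word: "teachers"
Morphemes: teach + -er + -s
Each morpheme carries meaning
= 3 morphemes


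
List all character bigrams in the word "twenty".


Word: "twenty" (length 6)
Number of bigrams = 6 - 2 + 1 = 5
  Position 0: "tw"
  Position 1: "we"
  Position 2: "en"
  Position 3: "nt"
  Position 4: "ty"
Bigrams = "tw", "we", "en", "nt", "ty"


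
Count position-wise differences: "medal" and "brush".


Comparing character by character (same length = 5):
  Pos 0: 'm' vs 'b' !=
  Pos 1: 'e' vs 'r' !=
  Pos 2: 'd' vs 'u' !=
  Pos 3: 'a' vs 's' !=
  Pos 4: 'l' vs 'h' !=
Hamming distance = 5


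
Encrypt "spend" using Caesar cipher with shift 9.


Word: "spend"
Shift: 9
Each letter → (letter + shift) mod 26:
  's' (18) + 9 = 1 → 'b'
  'p' (15) + 9 = 24 → 'y'
  'e' (4) + 9 = 13 → 'n'
  'n' (13) + 9 = 22 → 'w'
  'd' (3) + 9 = 12 → 'm'
Result = "bynwm"


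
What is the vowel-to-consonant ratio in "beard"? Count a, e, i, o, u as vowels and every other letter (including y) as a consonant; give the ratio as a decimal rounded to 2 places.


Word: "beard"
Vowels (a,e,i,o,u): 2
Consonants: 3
Ratio = 2/3
= 0.67


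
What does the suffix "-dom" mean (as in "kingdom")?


Suffix: -dom
As in: kingdom -> king + -dom
Meaning = state / realm


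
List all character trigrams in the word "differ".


Word: "differ" (length 6)
Number of trigrams = 6 - 3 + 1 = 4
  Position 0: "dif"
  Position 1: "iff"
  Position 2: "ffe"
  Position 3: "fer"
Trigrams = "dif", "iff", "ffe", "fer"


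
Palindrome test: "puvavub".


Word: "puvavub"
Reversed: "buvavup"
Forward == Backward? puvavub != buvavup
Palindrome = No


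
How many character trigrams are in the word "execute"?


Word: "execute" (length 7)
Number of 3-grams = length - 3 + 1 = 7 - 3 + 1
= 5


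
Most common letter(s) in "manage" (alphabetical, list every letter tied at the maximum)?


Word: "manage"
Letter counts:
  'a': 2
  'e': 1
  'g': 1
  'm': 1
  'n': 1
Maximum count = 2
Most frequent = 'a' (2 times each)


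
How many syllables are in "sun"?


Word: "sun"
Syllable breakdown: sun
Counting: 1 part
= 1 syllable


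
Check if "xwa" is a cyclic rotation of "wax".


Word: "wax", Candidate: "xwa"
Method: check if candidate is substring of word+word
"waxwax" contains "xwa"? Yes
Is rotation = Yes


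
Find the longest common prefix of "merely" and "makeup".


Word 1: "merely"
Word 2: "makeup"
Comparing from start:
  Pos 0: 'm' == 'm'
  Pos 1: 'e' != 'a' (stop)
LCP = "m" (length 1)


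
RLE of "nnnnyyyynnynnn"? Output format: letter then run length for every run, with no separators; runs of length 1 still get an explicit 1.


String: "nnnnyyyynnynnn"
Scanning for consecutive runs:
  'n' x 4
  'y' x 4
  'n' x 2
  'y' x 1
  'n' x 3
RLE = "n4y4n2y1n3"


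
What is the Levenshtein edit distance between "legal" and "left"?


Word 1: "legal" (length 5)
Word 2: "left" (length 4)
One optimal edit sequence (insert/delete/substitute each cost 1):
  1. keep 'l'
  2. keep 'e'
  3. delete 'g'  (+1)
  4. substitute 'a' -> 'f'  (+1)
  5. substitute 'l' -> 't'  (+1)
Total edit operations: 3
Edit distance = 3


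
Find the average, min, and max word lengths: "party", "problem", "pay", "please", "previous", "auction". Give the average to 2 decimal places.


Lengths: "party"=5, "problem"=7, "pay"=3, "please"=6, "previous"=8, "auction"=7
Sum = 36, Count = 6
Average = 36/6 = 6.00
= avg=6.00, min=3, max=8


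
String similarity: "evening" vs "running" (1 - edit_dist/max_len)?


Word 1: "evening" (length 7)
Word 2: "running" (length 7)
One optimal edit sequence:
  1. substitute 'e' -> 'r'  (+1)
  2. substitute 'v' -> 'u'  (+1)
  3. substitute 'e' -> 'n'  (+1)
  4. keep 'n'
  5. keep 'i'
  6. keep 'n'
  7. keep 'g'
Edit distance = 3
Max length = max(7, 7) = 7
Similarity = 1 - 3/7
= 0.5714


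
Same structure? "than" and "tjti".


Pattern of "than": [0, 1, 2, 3]
Pattern of "tjti": [0, 1, 0, 2]
Patterns do not match
Same pattern = No


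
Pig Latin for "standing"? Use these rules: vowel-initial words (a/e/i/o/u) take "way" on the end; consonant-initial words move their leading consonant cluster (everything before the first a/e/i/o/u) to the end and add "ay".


Word: "standing"
Starts with consonant(s) → move to end, add 'ay'
Consonant cluster: "st"
Pig Latin = "andingstay"


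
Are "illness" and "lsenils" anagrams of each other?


Word 1: "illness" → sorted: eillnss
Word 2: "lsenils" → sorted: eillnss
Same letters? eillnss == eillnss
Anagram = Yes


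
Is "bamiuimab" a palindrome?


Word: "bamiuimab"
Reversed: "bamiuimab"
Forward == Backward? bamiuimab == bamiuimab
Palindrome = Yes


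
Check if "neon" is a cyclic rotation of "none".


Word: "none", Candidate: "neon"
Method: check if candidate is substring of word+word
"nonenone" contains "neon"? No
Is rotation = No


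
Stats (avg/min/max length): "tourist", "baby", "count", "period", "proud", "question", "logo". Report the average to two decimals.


Lengths: "tourist"=7, "baby"=4, "count"=5, "period"=6, "proud"=5, "question"=8, "logo"=4
Sum = 39, Count = 7
Average = 39/7 = 5.57
= avg=5.57, min=4, max=8


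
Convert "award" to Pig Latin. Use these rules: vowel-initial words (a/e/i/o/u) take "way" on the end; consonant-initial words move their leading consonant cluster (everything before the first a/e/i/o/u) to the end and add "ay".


Word: "award"
Starts with vowel → add 'way'
Pig Latin = "awardway"


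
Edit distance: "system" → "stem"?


Word 1: "system" (length 6)
Word 2: "stem" (length 4)
One optimal edit sequence (insert/delete/substitute each cost 1):
  1. delete 's'  (+1)
  2. delete 'y'  (+1)
  3. keep 's'
  4. keep 't'
  5. keep 'e'
  6. keep 'm'
Total edit operations: 2
Edit distance = 2


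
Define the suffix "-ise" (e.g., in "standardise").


Suffix: -ise
As in: standardise -> standard + -ise
Meaning = to make


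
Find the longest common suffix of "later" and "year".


Word 1: "later"
Word 2: "year"
Comparing from end:
  Pos -1: 'r' == 'r'
  Pos -2: 'e' != 'a' (stop)
LCS = "r" (length 1)


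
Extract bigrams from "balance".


Word: "balance" (length 7)
Number of bigrams = 7 - 2 + 1 = 6
  Position 0: "ba"
  Position 1: "al"
  Position 2: "la"
  Position 3: "an"
  Position 4: "nc"
  Position 5: "ce"
Bigrams = "ba", "al", "la", "an", "nc", "ce"


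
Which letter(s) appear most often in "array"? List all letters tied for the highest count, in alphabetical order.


Word: "array"
Letter counts:
  'a': 2
  'r': 2
  'y': 1
Maximum count = 2
Most frequent = 'a', 'r' (2 times each)


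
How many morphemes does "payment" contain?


Word: "payment"
Morphemes: pay | -ment
Each morpheme carries meaning
= 2 morphemes


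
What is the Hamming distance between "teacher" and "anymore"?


Comparing character by character (same length = 7):
  Pos 0: 't' vs 'a' !=
  Pos 1: 'e' vs 'n' !=
  Pos 2: 'a' vs 'y' !=
  Pos 3: 'c' vs 'm' !=
  Pos 4: 'h' vs 'o' !=
  Pos 5: 'e' vs 'r' !=
  Pos 6: 'r' vs 'e' !=
Hamming distance = 7


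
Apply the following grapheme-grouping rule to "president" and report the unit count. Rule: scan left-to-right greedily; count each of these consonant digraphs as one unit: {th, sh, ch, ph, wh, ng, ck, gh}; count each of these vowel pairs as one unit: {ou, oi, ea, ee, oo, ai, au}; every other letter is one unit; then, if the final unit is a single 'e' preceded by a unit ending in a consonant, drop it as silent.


Word: "president" (9 letters)
Left-to-right scan:
  [1] 'p' (letter)
  [2] 'r' (letter)
  [3] 'e' (letter)
  [4] 's' (letter)
  [5] 'i' (letter)
  [6] 'd' (letter)
  [7] 'e' (letter)
  [8] 'n' (letter)
  [9] 't' (letter)
Units from scan: 9
Sound units = 9 units


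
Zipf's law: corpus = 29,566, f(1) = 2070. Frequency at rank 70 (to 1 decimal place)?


Zipf's law: f(r) = f(1) / r
f(1) = 2070
f(70) = 2070 / 70
= 29.6 occurrences


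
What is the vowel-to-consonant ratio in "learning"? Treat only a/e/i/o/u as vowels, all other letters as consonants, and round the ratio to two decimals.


Word: "learning"
Vowels (a,e,i,o,u): 3
Consonants: 5
Ratio = 3/5
= 0.60


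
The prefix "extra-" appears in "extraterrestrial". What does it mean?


Prefix: extra-
Example: extraterrestrial = extra- + terrestrial
Meaning = beyond


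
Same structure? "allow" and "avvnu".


Pattern of "allow": [0, 1, 1, 2, 3]
Pattern of "avvnu": [0, 1, 1, 2, 3]
Patterns match
Same pattern = Yes


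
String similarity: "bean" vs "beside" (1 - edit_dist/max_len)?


Word 1: "bean" (length 4)
Word 2: "beside" (length 6)
One optimal edit sequence:
  1. keep 'b'
  2. keep 'e'
  3. insert 's'  (+1)
  4. insert 'i'  (+1)
  5. substitute 'a' -> 'd'  (+1)
  6. substitute 'n' -> 'e'  (+1)
Edit distance = 4
Max length = max(4, 6) = 6
Similarity = 1 - 4/6
= 0.3333


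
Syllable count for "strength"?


Word: "strength"
Syllable breakdown: strength
Counting: 1 part
= 1 syllable


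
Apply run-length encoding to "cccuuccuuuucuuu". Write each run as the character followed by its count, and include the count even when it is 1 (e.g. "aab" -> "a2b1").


String: "cccuuccuuuucuuu"
Scanning for consecutive runs:
  'c' x 3
  'u' x 2
  'c' x 2
  'u' x 4
  'c' x 1
  'u' x 3
RLE = "c3u2c2u4c1u3"


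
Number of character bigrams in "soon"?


Word: "soon" (length 4)
Number of 2-grams = length - 2 + 1 = 4 - 2 + 1
= 3


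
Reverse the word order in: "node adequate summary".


Original: "node adequate summary"
Words (1..n): node | adequate | summary
Reversed (n..1): summary | adequate | node
Result = "summary adequate node"


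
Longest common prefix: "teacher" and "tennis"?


Word 1: "teacher"
Word 2: "tennis"
Comparing from start:
  Pos 0: 't' == 't'
  Pos 1: 'e' == 'e'
  Pos 2: 'a' != 'n' (stop)
LCP = "te" (length 2)


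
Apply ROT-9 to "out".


Word: "out"
Shift: 9
Each letter → (letter + shift) mod 26:
  'o' (14) + 9 = 23 → 'x'
  'u' (20) + 9 = 3 → 'd'
  't' (19) + 9 = 2 → 'c'
Result = "xdc"


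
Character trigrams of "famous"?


Word: "famous" (length 6)
Number of trigrams = 6 - 3 + 1 = 4
  Position 0: "fam"
  Position 1: "amo"
  Position 2: "mou"
  Position 3: "ous"
Trigrams = "fam", "amo", "mou", "ous"


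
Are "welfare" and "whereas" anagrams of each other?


Word 1: "welfare" → sorted: aeeflrw
Word 2: "whereas" → sorted: aeehrsw
Same letters? aeeflrw != aeehrsw
Anagram = No


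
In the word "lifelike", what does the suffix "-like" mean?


Suffix: -like
Example: lifelike = life + -like
Meaning = resembling


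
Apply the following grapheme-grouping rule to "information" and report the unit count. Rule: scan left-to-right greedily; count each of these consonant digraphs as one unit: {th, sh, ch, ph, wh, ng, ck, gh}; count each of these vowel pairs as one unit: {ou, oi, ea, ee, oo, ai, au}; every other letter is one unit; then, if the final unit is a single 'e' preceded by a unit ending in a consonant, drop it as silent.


Word: "information" (11 letters)
Left-to-right scan:
  1. 'i' (letter)
  2. 'n' (letter)
  3. 'f' (letter)
  4. 'o' (letter)
  5. 'r' (letter)
  6. 'm' (letter)
  7. 'a' (letter)
  8. 't' (letter)
  9. 'i' (letter)
  10. 'o' (letter)
  11. 'n' (letter)
Units from scan: 11
Sound units = 11 units


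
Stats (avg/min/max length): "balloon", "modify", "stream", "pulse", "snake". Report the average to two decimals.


Lengths: "balloon"=7, "modify"=6, "stream"=6, "pulse"=5, "snake"=5
Sum = 29, Count = 5
Average = 29/5 = 5.80
= avg=5.80, min=5, max=7


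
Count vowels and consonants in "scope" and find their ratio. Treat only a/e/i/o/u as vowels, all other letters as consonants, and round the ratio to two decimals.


Word: "scope"
Vowels (a,e,i,o,u): 2
Consonants: 3
Ratio = 2/3
= 0.67


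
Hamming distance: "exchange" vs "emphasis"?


Comparing character by character (same length = 8):
  Pos 0: 'e' vs 'e' =
  Pos 1: 'x' vs 'm' !=
  Pos 2: 'c' vs 'p' !=
  Pos 3: 'h' vs 'h' =
  Pos 4: 'a' vs 'a' =
  Pos 5: 'n' vs 's' !=
  Pos 6: 'g' vs 'i' !=
  Pos 7: 'e' vs 's' !=
Hamming distance = 5


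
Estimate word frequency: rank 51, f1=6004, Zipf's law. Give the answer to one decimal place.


Zipf's law: f(r) = f(1) / r
f(1) = 6004
f(51) = 6004 / 51
= 117.7 occurrences


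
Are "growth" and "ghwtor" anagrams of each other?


Word 1: "growth" → sorted: ghortw
Word 2: "ghwtor" → sorted: ghortw
Same letters? ghortw == ghortw
Anagram = Yes


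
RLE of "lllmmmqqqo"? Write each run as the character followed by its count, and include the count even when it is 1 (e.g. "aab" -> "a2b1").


String: "lllmmmqqqo"
Scanning for consecutive runs:
  'l' x 3
  'm' x 3
  'q' x 3
  'o' x 1
RLE = "l3m3q3o1"


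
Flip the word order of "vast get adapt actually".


Original: "vast get adapt actually"
Words (1..n): vast | get | adapt | actually
Reversed (n..1): actually | adapt | get | vast
Result = "actually adapt get vast"


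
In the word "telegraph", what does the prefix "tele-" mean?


Prefix: tele-
As in: telegraph -> tele- + graph
Meaning = distant


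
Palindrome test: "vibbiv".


Word: "vibbiv"
Reversed: "vibbiv"
Forward == Backward? vibbiv == vibbiv
Palindrome = Yes


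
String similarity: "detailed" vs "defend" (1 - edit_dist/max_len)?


Word 1: "detailed" (length 8)
Word 2: "defend" (length 6)
One optimal edit sequence:
  1. keep 'd'
  2. keep 'e'
  3. delete 't'  (+1)
  4. delete 'a'  (+1)
  5. substitute 'i' -> 'f'  (+1)
  6. substitute 'l' -> 'e'  (+1)
  7. substitute 'e' -> 'n'  (+1)
  8. keep 'd'
Edit distance = 5
Max length = max(8, 6) = 8
Similarity = 1 - 5/8
= 0.3750


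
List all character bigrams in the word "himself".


Word: "himself" (length 7)
Number of bigrams = 7 - 2 + 1 = 6
  Position 0: "hi"
  Position 1: "im"
  Position 2: "ms"
  Position 3: "se"
  Position 4: "el"
  Position 5: "lf"
Bigrams = "hi", "im", "ms", "se", "el", "lf"


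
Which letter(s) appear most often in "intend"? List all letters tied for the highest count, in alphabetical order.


Word: "intend"
Letter counts:
  'd': 1
  'e': 1
  'i': 1
  'n': 2
  't': 1
Maximum count = 2
Most frequent = 'n' (2 times each)
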